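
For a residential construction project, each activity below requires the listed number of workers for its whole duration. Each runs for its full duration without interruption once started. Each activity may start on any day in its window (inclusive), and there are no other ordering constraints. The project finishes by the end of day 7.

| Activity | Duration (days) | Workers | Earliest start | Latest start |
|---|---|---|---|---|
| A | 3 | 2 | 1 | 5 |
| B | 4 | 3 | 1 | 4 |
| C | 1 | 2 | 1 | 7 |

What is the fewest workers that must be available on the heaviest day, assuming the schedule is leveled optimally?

4

Early-start (A@1, B@1, C@1) gives peak 7: d1:7  d2:5  d3:5  d4:3  d5:0  d6:0  d7:0.
Shift B→4.
Schedule A@1, B@4, C@1: d1:4  d2:2  d3:2  d4:3  d5:3  d6:3  d7:3 — peak 4.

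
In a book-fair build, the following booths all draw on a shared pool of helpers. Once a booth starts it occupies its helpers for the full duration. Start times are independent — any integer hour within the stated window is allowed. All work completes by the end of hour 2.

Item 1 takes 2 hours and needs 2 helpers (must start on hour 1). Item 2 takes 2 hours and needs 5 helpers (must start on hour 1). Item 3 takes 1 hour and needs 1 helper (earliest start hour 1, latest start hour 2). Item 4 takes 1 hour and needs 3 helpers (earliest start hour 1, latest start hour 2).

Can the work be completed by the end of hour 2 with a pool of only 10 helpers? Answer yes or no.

yes

Schedule Item 1@1, Item 2@1, Item 3@1, Item 4@2: h1:8  h2:10 — peak 10 ≤ 10.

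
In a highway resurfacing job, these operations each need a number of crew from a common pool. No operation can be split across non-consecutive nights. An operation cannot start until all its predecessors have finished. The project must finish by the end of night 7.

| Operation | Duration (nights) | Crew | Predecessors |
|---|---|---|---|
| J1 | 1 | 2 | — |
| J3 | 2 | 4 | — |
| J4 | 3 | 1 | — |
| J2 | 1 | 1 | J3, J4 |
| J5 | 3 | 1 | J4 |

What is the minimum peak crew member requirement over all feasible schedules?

5

Early-start (J1@1, J3@1, J4@1, J2@4, J5@4) gives peak 7: n1:7  n2:5  n3:1  n4:2  n5:1  n6:1  n7:0.
Shift J3→2.
Schedule J1@1, J3@2, J4@1, J2@4, J5@4: n1:3  n2:5  n3:5  n4:2  n5:1  n6:1  n7:0 — peak 5.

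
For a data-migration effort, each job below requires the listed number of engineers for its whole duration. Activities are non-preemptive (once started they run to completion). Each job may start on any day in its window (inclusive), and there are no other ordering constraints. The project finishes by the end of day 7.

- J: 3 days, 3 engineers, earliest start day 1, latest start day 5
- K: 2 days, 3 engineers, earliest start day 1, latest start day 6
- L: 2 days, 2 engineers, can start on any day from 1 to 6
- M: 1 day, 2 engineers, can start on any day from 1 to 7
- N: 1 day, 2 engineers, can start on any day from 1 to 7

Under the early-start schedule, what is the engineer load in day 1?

12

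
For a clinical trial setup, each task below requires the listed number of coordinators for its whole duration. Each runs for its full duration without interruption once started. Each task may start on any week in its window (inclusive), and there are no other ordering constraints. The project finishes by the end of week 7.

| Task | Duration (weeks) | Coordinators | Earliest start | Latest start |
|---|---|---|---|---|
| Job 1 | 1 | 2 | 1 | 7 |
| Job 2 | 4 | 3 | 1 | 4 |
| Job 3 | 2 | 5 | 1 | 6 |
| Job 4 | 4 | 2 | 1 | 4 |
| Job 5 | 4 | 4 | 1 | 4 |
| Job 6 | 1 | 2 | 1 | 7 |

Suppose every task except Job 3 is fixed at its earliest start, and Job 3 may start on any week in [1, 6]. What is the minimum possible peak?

Job 3@1: w1:18  w2:14  w3:9  w4:9  w5:0  w6:0  w7:0 → peak 18
Job 3@2: w1:13  w2:14  w3:14  w4:9  w5:0  w6:0  w7:0 → peak 14
Job 3@3: w1:13  w2:9  w3:14  w4:14  w5:0  w6:0  w7:0 → peak 14
Job 3@4: w1:13  w2:9  w3:9  w4:14  w5:5  w6:0  w7:0 → peak 14
Job 3@5: w1:13  w2:9  w3:9  w4:9  w5:5  w6:5  w7:0 → peak 13
Job 3@6: w1:13  w2:9  w3:9  w4:9  w5:0  w6:5  w7:5 → peak 13
Best is Job 3@5, peak 13.

13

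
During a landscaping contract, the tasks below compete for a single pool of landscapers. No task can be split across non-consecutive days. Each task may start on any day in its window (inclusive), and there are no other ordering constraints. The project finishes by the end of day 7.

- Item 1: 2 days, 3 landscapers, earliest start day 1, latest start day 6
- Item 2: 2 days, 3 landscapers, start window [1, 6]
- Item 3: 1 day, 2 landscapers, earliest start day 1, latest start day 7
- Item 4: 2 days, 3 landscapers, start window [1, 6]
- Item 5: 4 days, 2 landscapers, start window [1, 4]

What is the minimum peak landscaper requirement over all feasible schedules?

5

Early-start (Item 1@1, Item 2@1, Item 3@1, Item 4@1, Item 5@1) gives peak 13: d1:13  d2:11  d3:2  d4:2  d5:0  d6:0  d7:0.
Shift Item 2→3, Item 4→5, Item 5→2.
Schedule Item 1@1, Item 2@3, Item 3@1, Item 4@5, Item 5@2: d1:5  d2:5  d3:5  d4:5  d5:5  d6:3  d7:0 — peak 5.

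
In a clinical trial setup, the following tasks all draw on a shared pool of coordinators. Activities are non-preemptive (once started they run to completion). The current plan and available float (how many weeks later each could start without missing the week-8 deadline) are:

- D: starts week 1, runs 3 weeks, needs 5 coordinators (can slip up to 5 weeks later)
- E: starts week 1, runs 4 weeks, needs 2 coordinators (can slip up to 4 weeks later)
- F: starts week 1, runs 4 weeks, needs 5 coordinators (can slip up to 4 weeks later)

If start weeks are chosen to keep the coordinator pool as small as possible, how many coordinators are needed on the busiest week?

Early-start (D@1, E@1, F@1) gives peak 12: w1:12  w2:12  w3:12  w4:7  w5:0  w6:0  w7:0  w8:0.
Shift F→4.
Schedule D@1, E@1, F@4: w1:7  w2:7  w3:7  w4:7  w5:5  w6:5  w7:5  w8:0 — peak 7.

7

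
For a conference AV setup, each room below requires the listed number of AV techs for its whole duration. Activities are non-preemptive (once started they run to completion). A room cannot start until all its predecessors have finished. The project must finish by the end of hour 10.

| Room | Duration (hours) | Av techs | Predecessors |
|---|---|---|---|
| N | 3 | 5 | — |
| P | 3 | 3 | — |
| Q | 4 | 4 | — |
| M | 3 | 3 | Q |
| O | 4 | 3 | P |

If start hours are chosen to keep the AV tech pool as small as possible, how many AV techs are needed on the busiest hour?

7

Early-start (N@1, P@1, Q@1, M@5, O@4) gives peak 12: h1:12  h2:12  h3:12  h4:7  h5:6  h6:6  h7:6  h8:0  h9:0  h10:0.
Shift P→4, Q→4, M→8, O→7.
Schedule N@1, P@4, Q@4, M@8, O@7: h1:5  h2:5  h3:5  h4:7  h5:7  h6:7  h7:7  h8:6  h9:6  h10:6 — peak 7.
Total AV tech-hours = 61 over 10 hours ⇒ peak ≥ ⌈61/10⌉ = 7, so 7 is optimal.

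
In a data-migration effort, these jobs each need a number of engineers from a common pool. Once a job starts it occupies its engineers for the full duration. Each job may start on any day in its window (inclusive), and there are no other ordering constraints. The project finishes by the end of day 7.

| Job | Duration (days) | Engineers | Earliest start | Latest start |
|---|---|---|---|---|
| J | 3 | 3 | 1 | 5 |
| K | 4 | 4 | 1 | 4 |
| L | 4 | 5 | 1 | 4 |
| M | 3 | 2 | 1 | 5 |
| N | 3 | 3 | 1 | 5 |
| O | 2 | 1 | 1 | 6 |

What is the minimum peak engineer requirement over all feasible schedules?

9

Early-start (J@1, K@1, L@1, M@1, N@1, O@1) gives peak 18: d1:18  d2:18  d3:17  d4:9  d5:0  d6:0  d7:0.
Shift L→4, N→5, O→5.
Schedule J@1, K@1, L@4, M@1, N@5, O@5: d1:9  d2:9  d3:9  d4:9  d5:9  d6:9  d7:8 — peak 9.
Total engineer-days = 62 over 7 days ⇒ peak ≥ ⌈62/7⌉ = 9, so 9 is optimal.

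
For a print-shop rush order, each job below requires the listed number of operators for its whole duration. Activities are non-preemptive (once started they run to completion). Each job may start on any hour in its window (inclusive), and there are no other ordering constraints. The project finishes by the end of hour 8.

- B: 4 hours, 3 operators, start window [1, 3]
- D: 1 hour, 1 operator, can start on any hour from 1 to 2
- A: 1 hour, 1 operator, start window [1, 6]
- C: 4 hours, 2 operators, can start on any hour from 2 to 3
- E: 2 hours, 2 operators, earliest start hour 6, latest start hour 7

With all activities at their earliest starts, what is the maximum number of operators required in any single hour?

5

Early-start schedule: B@1, D@1, A@1, C@2, E@6.
Load per hour: hour 1: 5, hour 2: 5, hour 3: 5, hour 4: 5, hour 5: 2, hour 6: 2, hour 7: 2, hour 8: 0.
Peak is 5.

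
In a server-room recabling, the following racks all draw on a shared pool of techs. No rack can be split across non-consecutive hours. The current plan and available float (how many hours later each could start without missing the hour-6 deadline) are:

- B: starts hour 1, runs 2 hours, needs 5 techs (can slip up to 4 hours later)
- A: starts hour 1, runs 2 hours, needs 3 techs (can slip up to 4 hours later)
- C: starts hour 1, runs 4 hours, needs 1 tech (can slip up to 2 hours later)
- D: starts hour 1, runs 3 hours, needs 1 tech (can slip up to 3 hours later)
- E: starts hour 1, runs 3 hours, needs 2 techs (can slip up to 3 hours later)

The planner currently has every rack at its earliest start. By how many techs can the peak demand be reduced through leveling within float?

Early-start peak: h1:12  h2:12  h3:4  h4:1  h5:0  h6:0 ⇒ 12.
Leveled (B@1, A@3, C@3, D@1, E@4): h1:6  h2:6  h3:5  h4:6  h5:3  h6:3 ⇒ 6.
Reduction 12 − 6 = 6.

6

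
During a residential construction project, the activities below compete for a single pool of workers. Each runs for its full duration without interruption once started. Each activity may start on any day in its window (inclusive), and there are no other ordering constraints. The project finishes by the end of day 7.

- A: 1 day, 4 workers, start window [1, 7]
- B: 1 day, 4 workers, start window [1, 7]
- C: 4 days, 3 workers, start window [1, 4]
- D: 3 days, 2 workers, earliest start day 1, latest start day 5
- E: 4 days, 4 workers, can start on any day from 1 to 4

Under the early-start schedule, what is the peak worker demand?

17

Early-start schedule: A@1, B@1, C@1, D@1, E@1.
Load per day: day 1: 17, day 2: 9, day 3: 9, day 4: 7, day 5: 0, day 6: 0, day 7: 0.
Peak is 17.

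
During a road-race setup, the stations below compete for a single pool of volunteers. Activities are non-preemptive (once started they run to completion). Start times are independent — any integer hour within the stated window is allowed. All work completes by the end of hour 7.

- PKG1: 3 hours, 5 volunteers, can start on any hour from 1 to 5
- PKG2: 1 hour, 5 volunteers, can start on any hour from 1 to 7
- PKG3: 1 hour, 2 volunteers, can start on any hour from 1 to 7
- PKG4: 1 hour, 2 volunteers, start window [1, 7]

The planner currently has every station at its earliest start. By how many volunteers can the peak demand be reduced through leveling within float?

9

Early-start peak: h1:14  h2:5  h3:5  h4:0  h5:0  h6:0  h7:0 ⇒ 14.
Leveled (PKG1@1, PKG2@4, PKG3@5, PKG4@5): h1:5  h2:5  h3:5  h4:5  h5:4  h6:0  h7:0 ⇒ 5.
Reduction 14 − 5 = 9.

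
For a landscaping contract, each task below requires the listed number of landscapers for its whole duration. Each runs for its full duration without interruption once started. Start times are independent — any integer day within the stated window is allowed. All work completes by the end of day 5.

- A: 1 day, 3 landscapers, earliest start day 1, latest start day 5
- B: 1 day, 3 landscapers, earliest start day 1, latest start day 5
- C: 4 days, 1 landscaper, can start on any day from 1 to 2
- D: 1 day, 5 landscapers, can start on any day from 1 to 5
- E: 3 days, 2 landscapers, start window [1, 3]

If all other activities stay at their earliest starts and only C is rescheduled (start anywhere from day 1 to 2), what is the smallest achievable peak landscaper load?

C@1: d1:14  d2:3  d3:3  d4:1  d5:0 → peak 14
C@2: d1:13  d2:3  d3:3  d4:1  d5:1 → peak 13
Best is C@2, peak 13.

13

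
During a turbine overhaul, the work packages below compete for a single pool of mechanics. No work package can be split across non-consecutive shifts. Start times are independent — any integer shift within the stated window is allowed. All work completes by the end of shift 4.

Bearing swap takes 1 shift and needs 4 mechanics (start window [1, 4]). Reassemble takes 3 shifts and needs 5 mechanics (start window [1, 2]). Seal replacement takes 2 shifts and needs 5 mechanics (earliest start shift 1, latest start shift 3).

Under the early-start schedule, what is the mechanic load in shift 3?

5

At early start, shift 3 has: Reassemble.
Demand: 5 = 5.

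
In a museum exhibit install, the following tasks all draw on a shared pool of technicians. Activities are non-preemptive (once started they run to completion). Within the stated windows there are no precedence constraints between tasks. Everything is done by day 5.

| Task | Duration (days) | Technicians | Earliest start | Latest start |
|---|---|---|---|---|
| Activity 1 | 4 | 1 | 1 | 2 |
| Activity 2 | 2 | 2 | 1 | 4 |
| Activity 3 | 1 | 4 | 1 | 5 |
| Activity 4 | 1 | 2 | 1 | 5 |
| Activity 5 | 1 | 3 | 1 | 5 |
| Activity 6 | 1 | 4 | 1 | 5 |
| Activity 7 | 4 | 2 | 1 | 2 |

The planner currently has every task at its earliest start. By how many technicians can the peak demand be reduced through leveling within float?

11

Early-start peak: d1:18  d2:5  d3:3  d4:3  d5:0 ⇒ 18.
Leveled (Activity 1@1, Activity 2@1, Activity 3@1, Activity 4@2, Activity 5@3, Activity 6@4, Activity 7@2): d1:7  d2:7  d3:6  d4:7  d5:2 ⇒ 7.
Reduction 18 − 7 = 11.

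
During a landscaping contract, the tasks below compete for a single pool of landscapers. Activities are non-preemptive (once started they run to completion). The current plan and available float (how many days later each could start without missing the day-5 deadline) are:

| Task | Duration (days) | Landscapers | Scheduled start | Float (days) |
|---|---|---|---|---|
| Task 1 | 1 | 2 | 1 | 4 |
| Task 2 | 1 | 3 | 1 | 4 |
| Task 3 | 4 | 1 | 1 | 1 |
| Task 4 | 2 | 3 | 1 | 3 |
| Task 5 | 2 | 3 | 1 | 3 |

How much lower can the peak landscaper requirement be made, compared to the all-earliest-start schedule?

7

Early-start peak: d1:12  d2:7  d3:1  d4:1  d5:0 ⇒ 12.
Leveled (Task 1@1, Task 2@1, Task 3@2, Task 4@2, Task 5@4): d1:5  d2:4  d3:4  d4:4  d5:4 ⇒ 5.
Reduction 12 − 5 = 7.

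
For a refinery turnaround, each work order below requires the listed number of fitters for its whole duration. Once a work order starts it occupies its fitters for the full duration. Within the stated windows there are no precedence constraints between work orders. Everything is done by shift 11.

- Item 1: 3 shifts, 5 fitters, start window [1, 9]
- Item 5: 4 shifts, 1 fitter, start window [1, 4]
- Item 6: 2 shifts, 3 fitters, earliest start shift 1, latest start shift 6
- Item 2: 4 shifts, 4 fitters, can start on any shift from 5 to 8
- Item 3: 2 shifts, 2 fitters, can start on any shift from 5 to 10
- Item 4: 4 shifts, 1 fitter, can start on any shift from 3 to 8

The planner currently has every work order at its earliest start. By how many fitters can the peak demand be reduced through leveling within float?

4

Early-start peak: s1:9  s2:9  s3:7  s4:2  s5:7  s6:7  s7:4  s8:4  s9:0  s10:0  s11:0 ⇒ 9.
Leveled (Item 1@1, Item 5@4, Item 6@4, Item 2@6, Item 3@10, Item 4@8): s1:5  s2:5  s3:5  s4:4  s5:4  s6:5  s7:5  s8:5  s9:5  s10:3  s11:3 ⇒ 5.
Reduction 9 − 5 = 4.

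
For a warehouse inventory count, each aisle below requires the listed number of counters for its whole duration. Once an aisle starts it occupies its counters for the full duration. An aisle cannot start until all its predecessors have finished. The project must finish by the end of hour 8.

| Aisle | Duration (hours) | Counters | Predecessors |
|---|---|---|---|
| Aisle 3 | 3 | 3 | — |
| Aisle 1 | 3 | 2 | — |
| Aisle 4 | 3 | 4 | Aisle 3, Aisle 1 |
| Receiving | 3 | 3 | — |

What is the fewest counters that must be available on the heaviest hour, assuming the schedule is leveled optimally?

Early-start (Aisle 3@1, Aisle 1@1, Aisle 4@4, Receiving@1) gives peak 8: h1:8  h2:8  h3:8  h4:4  h5:4  h6:4  h7:0  h8:0.
Shift Receiving→4.
Schedule Aisle 3@1, Aisle 1@1, Aisle 4@4, Receiving@4: h1:5  h2:5  h3:5  h4:7  h5:7  h6:7  h7:0  h8:0 — peak 7.

7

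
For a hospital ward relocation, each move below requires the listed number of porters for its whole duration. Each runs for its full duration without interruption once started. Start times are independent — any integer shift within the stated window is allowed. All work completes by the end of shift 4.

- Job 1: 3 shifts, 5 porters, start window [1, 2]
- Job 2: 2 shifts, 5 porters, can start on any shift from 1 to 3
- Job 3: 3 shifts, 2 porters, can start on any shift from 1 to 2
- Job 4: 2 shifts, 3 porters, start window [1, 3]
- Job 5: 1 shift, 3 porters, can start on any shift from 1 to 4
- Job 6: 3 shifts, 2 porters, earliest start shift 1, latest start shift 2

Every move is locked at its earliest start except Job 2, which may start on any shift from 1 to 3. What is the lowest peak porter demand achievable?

15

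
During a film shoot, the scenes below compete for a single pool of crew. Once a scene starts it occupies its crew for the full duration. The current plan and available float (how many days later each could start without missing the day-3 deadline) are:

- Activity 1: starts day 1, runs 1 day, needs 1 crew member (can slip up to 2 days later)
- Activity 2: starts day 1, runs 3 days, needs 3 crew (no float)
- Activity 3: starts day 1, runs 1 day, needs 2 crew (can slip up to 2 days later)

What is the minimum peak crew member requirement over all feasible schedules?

Early-start (Activity 1@1, Activity 2@1, Activity 3@1) gives peak 6: d1:6  d2:3  d3:3.
Shift Activity 3→2.
Schedule Activity 1@1, Activity 2@1, Activity 3@2: d1:4  d2:5  d3:3 — peak 5.
No arrangement of the 9 feasible schedules does better.

5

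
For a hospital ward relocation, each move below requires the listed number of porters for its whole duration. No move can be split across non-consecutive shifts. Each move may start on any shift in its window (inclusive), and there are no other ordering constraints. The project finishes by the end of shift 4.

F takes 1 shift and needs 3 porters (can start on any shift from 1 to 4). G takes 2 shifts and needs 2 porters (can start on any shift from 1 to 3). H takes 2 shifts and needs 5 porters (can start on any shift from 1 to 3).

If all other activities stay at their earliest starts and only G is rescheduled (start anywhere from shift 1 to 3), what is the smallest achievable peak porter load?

G@1: s1:10  s2:7  s3:0  s4:0 → peak 10
G@2: s1:8  s2:7  s3:2  s4:0 → peak 8
G@3: s1:8  s2:5  s3:2  s4:2 → peak 8
Best is G@2, peak 8.

8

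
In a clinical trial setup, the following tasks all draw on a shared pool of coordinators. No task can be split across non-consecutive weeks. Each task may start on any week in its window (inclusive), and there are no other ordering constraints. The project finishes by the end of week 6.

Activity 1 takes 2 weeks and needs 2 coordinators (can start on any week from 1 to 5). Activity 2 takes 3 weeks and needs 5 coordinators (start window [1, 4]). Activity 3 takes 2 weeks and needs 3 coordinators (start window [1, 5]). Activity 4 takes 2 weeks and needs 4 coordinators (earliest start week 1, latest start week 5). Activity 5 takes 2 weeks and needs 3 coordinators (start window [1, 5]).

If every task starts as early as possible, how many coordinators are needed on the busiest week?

Early-start schedule: Activity 1@1, Activity 2@1, Activity 3@1, Activity 4@1, Activity 5@1.
Load per week: week 1: 17, week 2: 17, week 3: 5, week 4: 0, week 5: 0, week 6: 0.
Peak is 17.

17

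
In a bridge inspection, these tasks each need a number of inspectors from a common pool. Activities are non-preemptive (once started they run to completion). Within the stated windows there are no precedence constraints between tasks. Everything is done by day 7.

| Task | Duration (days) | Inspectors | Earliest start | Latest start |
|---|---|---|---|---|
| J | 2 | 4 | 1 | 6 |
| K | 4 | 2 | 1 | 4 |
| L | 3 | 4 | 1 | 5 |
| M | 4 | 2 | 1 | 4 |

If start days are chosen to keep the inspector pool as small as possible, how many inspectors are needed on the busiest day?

6

Early-start (J@1, K@1, L@1, M@1) gives peak 12: d1:12  d2:12  d3:8  d4:4  d5:0  d6:0  d7:0.
Shift L→5, M→3.
Schedule J@1, K@1, L@5, M@3: d1:6  d2:6  d3:4  d4:4  d5:6  d6:6  d7:4 — peak 6.
Total inspector-days = 36 over 7 days ⇒ peak ≥ ⌈36/7⌉ = 6, so 6 is optimal.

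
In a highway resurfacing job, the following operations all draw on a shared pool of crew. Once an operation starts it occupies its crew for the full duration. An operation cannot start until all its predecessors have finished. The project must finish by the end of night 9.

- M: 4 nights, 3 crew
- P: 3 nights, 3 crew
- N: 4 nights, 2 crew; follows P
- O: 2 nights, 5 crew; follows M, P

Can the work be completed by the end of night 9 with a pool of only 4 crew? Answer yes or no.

no

Total crew member-nights = 39; over 9 nights the average is 39/9 > 4, so some night must exceed 4.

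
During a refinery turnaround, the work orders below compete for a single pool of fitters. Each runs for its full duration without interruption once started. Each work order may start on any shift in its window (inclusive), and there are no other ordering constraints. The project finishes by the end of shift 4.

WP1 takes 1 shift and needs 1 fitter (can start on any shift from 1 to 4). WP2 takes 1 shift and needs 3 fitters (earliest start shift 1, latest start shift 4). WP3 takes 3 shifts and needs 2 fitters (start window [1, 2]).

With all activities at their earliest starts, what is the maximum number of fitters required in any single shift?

6

Early-start schedule: WP1@1, WP2@1, WP3@1.
Load per shift: shift 1: 6, shift 2: 2, shift 3: 2, shift 4: 0.
Peak is 6.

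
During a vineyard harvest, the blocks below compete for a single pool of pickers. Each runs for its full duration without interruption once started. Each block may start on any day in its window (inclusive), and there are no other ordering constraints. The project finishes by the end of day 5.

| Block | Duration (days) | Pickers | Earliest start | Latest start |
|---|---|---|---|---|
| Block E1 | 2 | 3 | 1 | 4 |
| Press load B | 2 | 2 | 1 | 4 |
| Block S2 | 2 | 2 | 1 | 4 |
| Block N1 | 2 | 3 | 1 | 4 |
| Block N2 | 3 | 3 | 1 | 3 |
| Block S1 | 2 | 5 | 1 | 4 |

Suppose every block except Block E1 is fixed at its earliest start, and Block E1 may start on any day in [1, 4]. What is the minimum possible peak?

Block E1@1: d1:18  d2:18  d3:3  d4:0  d5:0 → peak 18
Block E1@2: d1:15  d2:18  d3:6  d4:0  d5:0 → peak 18
Block E1@3: d1:15  d2:15  d3:6  d4:3  d5:0 → peak 15
Block E1@4: d1:15  d2:15  d3:3  d4:3  d5:3 → peak 15
Best is Block E1@3, peak 15.

15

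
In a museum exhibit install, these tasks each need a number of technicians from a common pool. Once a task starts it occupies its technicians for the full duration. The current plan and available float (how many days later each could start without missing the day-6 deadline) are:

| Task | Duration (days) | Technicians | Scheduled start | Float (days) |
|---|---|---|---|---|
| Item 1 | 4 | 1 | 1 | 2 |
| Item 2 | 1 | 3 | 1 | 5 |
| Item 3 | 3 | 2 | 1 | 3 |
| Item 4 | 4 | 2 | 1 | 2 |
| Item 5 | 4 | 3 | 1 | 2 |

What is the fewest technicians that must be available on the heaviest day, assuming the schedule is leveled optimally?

Early-start (Item 1@1, Item 2@1, Item 3@1, Item 4@1, Item 5@1) gives peak 11: d1:11  d2:8  d3:8  d4:6  d5:0  d6:0.
Shift Item 5→2.
Schedule Item 1@1, Item 2@1, Item 3@1, Item 4@1, Item 5@2: d1:8  d2:8  d3:8  d4:6  d5:3  d6:0 — peak 8.

8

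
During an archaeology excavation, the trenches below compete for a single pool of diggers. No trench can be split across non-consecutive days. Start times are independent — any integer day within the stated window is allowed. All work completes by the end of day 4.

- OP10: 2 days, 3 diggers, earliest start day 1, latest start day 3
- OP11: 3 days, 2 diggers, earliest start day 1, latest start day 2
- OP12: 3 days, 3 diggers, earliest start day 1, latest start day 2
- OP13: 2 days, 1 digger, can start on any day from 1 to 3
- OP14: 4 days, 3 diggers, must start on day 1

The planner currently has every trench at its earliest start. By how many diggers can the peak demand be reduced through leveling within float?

Early-start peak: d1:12  d2:12  d3:8  d4:3 ⇒ 12.
Leveled (OP10@1, OP11@1, OP12@1, OP13@3, OP14@1): d1:11  d2:11  d3:9  d4:4 ⇒ 11.
Reduction 12 − 11 = 1.

1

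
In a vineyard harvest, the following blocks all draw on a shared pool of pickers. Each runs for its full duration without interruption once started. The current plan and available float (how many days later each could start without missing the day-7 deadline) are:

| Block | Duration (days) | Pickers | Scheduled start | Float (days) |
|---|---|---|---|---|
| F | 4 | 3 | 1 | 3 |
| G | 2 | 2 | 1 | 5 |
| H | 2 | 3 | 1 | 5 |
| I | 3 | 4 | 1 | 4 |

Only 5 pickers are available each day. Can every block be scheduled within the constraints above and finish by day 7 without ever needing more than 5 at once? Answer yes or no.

The minimum achievable peak is 6; 5 < 6, so no feasible schedule stays within the cap.

no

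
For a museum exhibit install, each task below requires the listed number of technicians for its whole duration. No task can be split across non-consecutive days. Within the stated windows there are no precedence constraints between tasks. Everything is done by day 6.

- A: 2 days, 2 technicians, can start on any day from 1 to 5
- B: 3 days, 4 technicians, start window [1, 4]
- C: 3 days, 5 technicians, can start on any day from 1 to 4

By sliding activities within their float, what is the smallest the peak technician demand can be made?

6

Early-start (A@1, B@1, C@1) gives peak 11: d1:11  d2:11  d3:9  d4:0  d5:0  d6:0.
Shift C→4.
Schedule A@1, B@1, C@4: d1:6  d2:6  d3:4  d4:5  d5:5  d6:5 — peak 6.
Total technician-days = 31 over 6 days ⇒ peak ≥ ⌈31/6⌉ = 6, so 6 is optimal.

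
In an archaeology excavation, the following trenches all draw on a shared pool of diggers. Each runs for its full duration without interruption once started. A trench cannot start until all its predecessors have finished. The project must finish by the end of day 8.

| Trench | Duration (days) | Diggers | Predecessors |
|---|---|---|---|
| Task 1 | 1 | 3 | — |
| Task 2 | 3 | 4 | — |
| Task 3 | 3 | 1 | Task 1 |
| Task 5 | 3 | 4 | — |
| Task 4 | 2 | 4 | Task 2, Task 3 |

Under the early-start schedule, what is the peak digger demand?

Early-start schedule: Task 1@1, Task 2@1, Task 3@2, Task 5@1, Task 4@5.
Load per day: day 1: 11, day 2: 9, day 3: 9, day 4: 1, day 5: 4, day 6: 4, day 7: 0, day 8: 0.
Peak is 11.

11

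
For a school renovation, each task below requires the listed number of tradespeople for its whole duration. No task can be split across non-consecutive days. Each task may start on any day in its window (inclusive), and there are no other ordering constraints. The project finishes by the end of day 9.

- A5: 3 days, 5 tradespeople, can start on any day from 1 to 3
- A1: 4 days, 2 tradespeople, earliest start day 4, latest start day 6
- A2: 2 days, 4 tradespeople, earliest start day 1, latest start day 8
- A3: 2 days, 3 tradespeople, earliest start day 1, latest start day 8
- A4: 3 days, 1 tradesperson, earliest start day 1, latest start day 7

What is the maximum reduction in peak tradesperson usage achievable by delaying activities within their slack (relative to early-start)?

Early-start peak: d1:13  d2:13  d3:6  d4:2  d5:2  d6:2  d7:2  d8:0  d9:0 ⇒ 13.
Leveled (A5@1, A1@4, A2@8, A3@4, A4@6): d1:5  d2:5  d3:5  d4:5  d5:5  d6:3  d7:3  d8:5  d9:4 ⇒ 5.
Reduction 13 − 5 = 8.

8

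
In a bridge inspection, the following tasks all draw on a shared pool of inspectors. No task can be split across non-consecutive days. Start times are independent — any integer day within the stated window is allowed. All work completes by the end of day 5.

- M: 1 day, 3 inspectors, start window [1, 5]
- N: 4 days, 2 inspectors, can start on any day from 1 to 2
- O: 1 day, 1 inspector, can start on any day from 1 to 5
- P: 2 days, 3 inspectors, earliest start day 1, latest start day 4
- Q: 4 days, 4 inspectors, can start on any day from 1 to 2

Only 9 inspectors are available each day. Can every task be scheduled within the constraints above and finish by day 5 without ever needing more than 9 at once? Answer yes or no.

Schedule M@1, N@1, O@1, P@1, Q@2: d1:9  d2:9  d3:6  d4:6  d5:4 — peak 9 ≤ 9.

yes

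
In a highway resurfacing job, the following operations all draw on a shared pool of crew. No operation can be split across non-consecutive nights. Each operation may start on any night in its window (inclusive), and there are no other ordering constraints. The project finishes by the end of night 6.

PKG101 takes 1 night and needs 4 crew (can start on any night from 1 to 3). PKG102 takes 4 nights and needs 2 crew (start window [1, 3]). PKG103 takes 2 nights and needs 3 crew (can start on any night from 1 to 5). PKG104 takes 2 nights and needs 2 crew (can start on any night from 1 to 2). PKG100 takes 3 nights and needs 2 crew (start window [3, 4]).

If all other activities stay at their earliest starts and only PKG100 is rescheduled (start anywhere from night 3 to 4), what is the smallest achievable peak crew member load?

11

PKG100@3: n1:11  n2:7  n3:4  n4:4  n5:2  n6:0 → peak 11
PKG100@4: n1:11  n2:7  n3:2  n4:4  n5:2  n6:2 → peak 11
Best is PKG100@3, peak 11.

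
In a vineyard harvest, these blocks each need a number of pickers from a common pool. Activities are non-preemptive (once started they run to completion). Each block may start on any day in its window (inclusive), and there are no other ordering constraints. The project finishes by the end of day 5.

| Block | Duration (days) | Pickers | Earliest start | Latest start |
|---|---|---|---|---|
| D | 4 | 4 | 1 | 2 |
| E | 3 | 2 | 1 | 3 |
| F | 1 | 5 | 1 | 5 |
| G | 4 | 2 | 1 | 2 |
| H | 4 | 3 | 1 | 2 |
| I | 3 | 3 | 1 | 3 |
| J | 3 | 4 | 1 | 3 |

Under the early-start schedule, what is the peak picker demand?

23

Early-start schedule: D@1, E@1, F@1, G@1, H@1, I@1, J@1.
Load per day: day 1: 23, day 2: 18, day 3: 18, day 4: 9, day 5: 0.
Peak is 23.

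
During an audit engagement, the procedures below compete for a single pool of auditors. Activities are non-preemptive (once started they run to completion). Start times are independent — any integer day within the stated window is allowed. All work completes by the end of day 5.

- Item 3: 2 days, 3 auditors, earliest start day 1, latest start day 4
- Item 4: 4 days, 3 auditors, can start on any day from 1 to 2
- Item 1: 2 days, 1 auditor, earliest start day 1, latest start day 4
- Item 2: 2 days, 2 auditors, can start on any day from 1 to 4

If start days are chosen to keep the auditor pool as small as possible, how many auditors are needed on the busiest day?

Early-start (Item 3@1, Item 4@1, Item 1@1, Item 2@1) gives peak 9: d1:9  d2:9  d3:3  d4:3  d5:0.
Shift Item 1→3, Item 2→3.
Schedule Item 3@1, Item 4@1, Item 1@3, Item 2@3: d1:6  d2:6  d3:6  d4:6  d5:0 — peak 6.

6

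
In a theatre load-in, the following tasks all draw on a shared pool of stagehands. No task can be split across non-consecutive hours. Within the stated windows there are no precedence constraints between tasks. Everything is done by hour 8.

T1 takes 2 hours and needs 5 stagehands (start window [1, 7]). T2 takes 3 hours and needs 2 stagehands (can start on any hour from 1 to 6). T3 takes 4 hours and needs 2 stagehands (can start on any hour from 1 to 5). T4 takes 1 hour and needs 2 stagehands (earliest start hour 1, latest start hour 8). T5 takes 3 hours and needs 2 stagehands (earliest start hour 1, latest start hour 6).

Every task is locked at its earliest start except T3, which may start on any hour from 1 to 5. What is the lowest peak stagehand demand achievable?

11

T3@1: h1:13  h2:11  h3:6  h4:2  h5:0  h6:0  h7:0  h8:0 → peak 13
T3@2: h1:11  h2:11  h3:6  h4:2  h5:2  h6:0  h7:0  h8:0 → peak 11
T3@3: h1:11  h2:9  h3:6  h4:2  h5:2  h6:2  h7:0  h8:0 → peak 11
T3@4: h1:11  h2:9  h3:4  h4:2  h5:2  h6:2  h7:2  h8:0 → peak 11
T3@5: h1:11  h2:9  h3:4  h4:0  h5:2  h6:2  h7:2  h8:2 → peak 11
Best is T3@2, peak 11.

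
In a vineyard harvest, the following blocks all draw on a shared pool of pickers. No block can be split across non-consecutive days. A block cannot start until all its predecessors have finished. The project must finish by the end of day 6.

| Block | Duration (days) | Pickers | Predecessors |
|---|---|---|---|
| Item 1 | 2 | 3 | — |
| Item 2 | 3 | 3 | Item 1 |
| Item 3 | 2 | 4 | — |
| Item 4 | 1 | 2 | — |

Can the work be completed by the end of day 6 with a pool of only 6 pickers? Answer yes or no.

no

The minimum achievable peak is 7; 6 < 7, so no feasible schedule stays within the cap.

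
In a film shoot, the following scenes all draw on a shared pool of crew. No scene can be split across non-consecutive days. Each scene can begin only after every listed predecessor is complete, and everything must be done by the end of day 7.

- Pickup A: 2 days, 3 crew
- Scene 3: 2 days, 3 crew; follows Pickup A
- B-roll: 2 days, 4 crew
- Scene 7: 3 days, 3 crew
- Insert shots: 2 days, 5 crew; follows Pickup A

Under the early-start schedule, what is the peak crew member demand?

11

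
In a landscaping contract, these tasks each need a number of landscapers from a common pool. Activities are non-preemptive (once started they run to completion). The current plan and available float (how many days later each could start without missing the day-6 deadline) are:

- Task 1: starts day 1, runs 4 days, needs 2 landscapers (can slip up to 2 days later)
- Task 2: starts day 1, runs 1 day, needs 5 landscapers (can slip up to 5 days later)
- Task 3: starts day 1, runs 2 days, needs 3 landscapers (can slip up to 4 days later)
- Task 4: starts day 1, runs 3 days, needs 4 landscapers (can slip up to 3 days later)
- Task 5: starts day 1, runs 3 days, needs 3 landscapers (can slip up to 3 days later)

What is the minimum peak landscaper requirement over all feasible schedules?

8

Early-start (Task 1@1, Task 2@1, Task 3@1, Task 4@1, Task 5@1) gives peak 17: d1:17  d2:12  d3:9  d4:2  d5:0  d6:0.
Shift Task 2→6, Task 3→4, Task 5→4.
Schedule Task 1@1, Task 2@6, Task 3@4, Task 4@1, Task 5@4: d1:6  d2:6  d3:6  d4:8  d5:6  d6:8 — peak 8.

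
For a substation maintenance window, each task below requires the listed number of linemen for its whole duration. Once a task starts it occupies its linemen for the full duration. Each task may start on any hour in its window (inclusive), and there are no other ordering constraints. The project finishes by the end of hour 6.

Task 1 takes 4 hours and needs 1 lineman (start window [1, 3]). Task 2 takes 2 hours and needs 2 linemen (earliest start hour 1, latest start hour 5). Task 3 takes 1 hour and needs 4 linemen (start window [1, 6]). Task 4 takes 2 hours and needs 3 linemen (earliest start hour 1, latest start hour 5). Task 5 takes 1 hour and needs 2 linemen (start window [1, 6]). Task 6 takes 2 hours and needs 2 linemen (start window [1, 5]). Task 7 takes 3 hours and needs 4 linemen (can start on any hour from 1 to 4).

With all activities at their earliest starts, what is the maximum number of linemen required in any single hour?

18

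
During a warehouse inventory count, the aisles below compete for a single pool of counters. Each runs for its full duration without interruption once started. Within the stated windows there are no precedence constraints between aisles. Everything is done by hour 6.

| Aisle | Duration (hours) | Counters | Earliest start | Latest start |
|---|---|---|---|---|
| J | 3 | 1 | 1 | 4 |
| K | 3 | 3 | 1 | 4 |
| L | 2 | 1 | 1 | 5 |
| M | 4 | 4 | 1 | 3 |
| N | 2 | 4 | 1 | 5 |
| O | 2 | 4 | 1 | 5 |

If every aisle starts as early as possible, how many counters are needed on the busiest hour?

Early-start schedule: J@1, K@1, L@1, M@1, N@1, O@1.
Load per hour: hour 1: 17, hour 2: 17, hour 3: 8, hour 4: 4, hour 5: 0, hour 6: 0.
Peak is 17.

17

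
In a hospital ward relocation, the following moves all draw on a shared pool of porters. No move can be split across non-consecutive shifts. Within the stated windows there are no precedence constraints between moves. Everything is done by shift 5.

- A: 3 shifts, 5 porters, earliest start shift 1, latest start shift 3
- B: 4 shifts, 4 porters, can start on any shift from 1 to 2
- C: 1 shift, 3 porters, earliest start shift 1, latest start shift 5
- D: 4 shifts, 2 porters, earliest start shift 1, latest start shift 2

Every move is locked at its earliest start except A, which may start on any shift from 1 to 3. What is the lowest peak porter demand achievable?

A@1: s1:14  s2:11  s3:11  s4:6  s5:0 → peak 14
A@2: s1:9  s2:11  s3:11  s4:11  s5:0 → peak 11
A@3: s1:9  s2:6  s3:11  s4:11  s5:5 → peak 11
Best is A@2, peak 11.

11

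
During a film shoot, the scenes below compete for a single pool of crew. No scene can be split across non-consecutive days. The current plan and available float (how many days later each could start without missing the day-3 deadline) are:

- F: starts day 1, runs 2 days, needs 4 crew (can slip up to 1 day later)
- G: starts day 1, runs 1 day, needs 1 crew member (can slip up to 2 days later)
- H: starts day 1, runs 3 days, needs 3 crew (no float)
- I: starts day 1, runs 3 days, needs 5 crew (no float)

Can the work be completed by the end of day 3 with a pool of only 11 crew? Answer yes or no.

The minimum achievable peak is 12; 11 < 12, so no feasible schedule stays within the cap.

no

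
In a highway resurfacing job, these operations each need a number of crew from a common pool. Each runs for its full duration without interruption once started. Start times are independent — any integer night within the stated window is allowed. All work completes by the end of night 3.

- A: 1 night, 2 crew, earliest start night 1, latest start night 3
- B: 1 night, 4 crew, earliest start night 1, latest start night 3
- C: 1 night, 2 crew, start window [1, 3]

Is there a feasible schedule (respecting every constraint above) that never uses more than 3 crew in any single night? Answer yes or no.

no

The minimum achievable peak is 4; 3 < 4, so no feasible schedule stays within the cap.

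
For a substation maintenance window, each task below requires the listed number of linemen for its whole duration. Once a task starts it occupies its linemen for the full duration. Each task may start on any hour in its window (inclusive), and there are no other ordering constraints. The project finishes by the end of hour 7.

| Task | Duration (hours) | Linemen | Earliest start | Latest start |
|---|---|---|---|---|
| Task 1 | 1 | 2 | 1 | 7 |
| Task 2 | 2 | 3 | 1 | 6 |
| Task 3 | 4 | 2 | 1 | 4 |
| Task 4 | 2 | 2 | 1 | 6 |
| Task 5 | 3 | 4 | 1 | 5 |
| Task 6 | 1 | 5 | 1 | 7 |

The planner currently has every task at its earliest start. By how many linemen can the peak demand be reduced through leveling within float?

Early-start peak: h1:18  h2:11  h3:6  h4:2  h5:0  h6:0  h7:0 ⇒ 18.
Leveled (Task 1@1, Task 2@1, Task 3@3, Task 4@2, Task 5@4, Task 6@7): h1:5  h2:5  h3:4  h4:6  h5:6  h6:6  h7:5 ⇒ 6.
Reduction 18 − 6 = 12.

12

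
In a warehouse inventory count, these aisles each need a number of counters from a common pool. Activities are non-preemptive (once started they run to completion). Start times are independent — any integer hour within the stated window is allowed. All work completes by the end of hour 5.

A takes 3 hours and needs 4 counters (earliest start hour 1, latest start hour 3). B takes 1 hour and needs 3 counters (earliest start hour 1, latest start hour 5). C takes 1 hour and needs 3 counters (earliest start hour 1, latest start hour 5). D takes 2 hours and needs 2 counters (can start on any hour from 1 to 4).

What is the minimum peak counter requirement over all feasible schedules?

Early-start (A@1, B@1, C@1, D@1) gives peak 12: h1:12  h2:6  h3:4  h4:0  h5:0.
Shift B→4, C→5, D→4.
Schedule A@1, B@4, C@5, D@4: h1:4  h2:4  h3:4  h4:5  h5:5 — peak 5.
Total counter-hours = 22 over 5 hours ⇒ peak ≥ ⌈22/5⌉ = 5, so 5 is optimal.

5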